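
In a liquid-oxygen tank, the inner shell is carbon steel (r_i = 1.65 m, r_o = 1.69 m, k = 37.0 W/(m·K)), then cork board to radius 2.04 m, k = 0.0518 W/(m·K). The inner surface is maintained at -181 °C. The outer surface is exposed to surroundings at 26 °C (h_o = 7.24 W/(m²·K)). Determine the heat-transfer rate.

Treat each layer as a resistance in series:
  R_carbon steel = (1/1.65 − 1/1.69)/(4πk) = 0.01434/(4π·37.0) = 3.085×10^-5 K/W
  R_cork board = (1/1.69 − 1/2.04)/(4πk) = 0.1015/(4π·0.0518) = 0.1560 K/W
  R_conv,out = 1/(4πr²h) = 1/(4π·2.04²·7.24) = 0.002641 K/W
ΣR = 3.085×10^-5 + 0.1560 + 0.002641 = 0.1587 K/W
Q = ΔT/ΣR = (-181 °C − 26 °C)/0.1587 = -1300 W
(Negative Q ⇒ heat flows inward; heat gain = 1300 W.)

Q = 1300 W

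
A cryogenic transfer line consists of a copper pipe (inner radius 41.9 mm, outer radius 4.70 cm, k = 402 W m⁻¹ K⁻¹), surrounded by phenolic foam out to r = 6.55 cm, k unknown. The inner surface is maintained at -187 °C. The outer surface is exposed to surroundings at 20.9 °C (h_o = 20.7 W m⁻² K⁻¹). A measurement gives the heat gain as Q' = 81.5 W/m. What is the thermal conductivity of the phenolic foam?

ΣR = ΔT/Q' = |-187 − 20.9|/81.5 = 2.551 m·K/W
Known resistances:
  R'_copper = ln(0.0470/0.0419)/(2πk) = 0.1149/(2π·402) = 4.547×10^-5 m·K/W
  R'_conv,out = 1/(2πr h) = 1/(2π·0.0655·20.7) = 0.1174 m·K/W
R_phenolic foam = ΣR − ΣR_known = 2.551 − 0.1174 = 2.434 m·K/W
ln(r₂/r₁)/(2πk) = 2.434 ⇒ k = 0.3319/(2π·2.434) = 0.0217 W/m·K

k = 0.0217 W/m·K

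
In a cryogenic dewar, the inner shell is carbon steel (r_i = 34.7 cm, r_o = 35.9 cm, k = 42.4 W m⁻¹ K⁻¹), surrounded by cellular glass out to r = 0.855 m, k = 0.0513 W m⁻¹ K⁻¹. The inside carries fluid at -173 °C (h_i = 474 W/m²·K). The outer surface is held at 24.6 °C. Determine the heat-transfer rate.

Series thermal resistances, inner to outer:
  R_conv,in = 1/(4πr²h) = 1/(4π·0.347²·474) = 0.001394 K/W
  R_carbon steel = (1/0.347 − 1/0.359)/(4πk) = 0.09633/(4π·42.4) = 1.808×10^-4 K/W
  R_cellular glass = (1/0.359 − 1/0.855)/(4πk) = 1.616/(4π·0.0513) = 2.507 K/W
ΣR = 0.001394 + 1.808×10^-4 + 2.507 = 2.509 K/W
Q = ΔT/ΣR = (-173 °C − 24.6 °C)/2.509 = -78.8 W
(Negative Q ⇒ heat flows inward; heat gain = 78.8 W.)

Q = 78.8 W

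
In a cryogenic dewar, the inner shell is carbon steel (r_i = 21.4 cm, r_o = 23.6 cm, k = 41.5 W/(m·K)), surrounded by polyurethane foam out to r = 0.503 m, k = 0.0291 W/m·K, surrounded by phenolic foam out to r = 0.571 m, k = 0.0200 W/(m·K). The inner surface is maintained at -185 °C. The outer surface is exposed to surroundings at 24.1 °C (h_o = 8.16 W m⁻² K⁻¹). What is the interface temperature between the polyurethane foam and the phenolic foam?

Resistance network (inner→outer):
  R_carbon steel = (1/0.214 − 1/0.236)/(4πk) = 0.4356/(4π·41.5) = 8.353×10^-4 K/W
  R_polyurethane foam = (1/0.236 − 1/0.503)/(4πk) = 2.249/(4π·0.0291) = 6.151 K/W
  R_phenolic foam = (1/0.503 − 1/0.571)/(4πk) = 0.2368/(4π·0.0200) = 0.9420 K/W
  R_conv,out = 1/(4πr²h) = 1/(4π·0.571²·8.16) = 0.02991 K/W
ΣR = 8.353×10^-4 + 6.151 + 0.9420 + 0.02991 = 7.124 K/W
Q = ΔT/ΣR = (-185 °C − 24.1 °C)/7.124 = -29.35 W
From the inner boundary to the polyurethane foam/phenolic foam interface, ΣR_partial = 6.152 K/W.
T_interface = T_in − Q·ΣR_partial = -185 °C − (-29.35)(6.152) = -4.4 °C

T = -4.4 °C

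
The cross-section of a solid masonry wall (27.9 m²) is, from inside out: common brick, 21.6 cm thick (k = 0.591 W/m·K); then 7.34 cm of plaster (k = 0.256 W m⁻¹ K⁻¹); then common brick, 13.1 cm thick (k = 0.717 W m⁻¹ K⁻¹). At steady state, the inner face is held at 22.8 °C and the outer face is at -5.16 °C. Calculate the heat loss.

Q = 934 W

Treat each layer as a resistance in series:
  R_common brick = L/(kA) = 0.216/(0.591·27.9) = 0.01310 K/W
  R_plaster = L/(kA) = 0.0734/(0.256·27.9) = 0.01028 K/W
  R_common brick = L/(kA) = 0.131/(0.717·27.9) = 0.006549 K/W
ΣR = 0.01310 + 0.01028 + 0.006549 = 0.02993 K/W
Q = ΔT/ΣR = (22.8 °C − -5.16 °C)/0.02993 = 934 W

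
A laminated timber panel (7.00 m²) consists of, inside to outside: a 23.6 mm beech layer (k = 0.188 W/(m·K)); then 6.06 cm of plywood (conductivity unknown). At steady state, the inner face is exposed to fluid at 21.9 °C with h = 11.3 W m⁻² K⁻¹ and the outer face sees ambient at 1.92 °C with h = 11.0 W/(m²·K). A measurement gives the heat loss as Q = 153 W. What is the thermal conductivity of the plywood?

ΣR = ΔT/Q = |21.9 − 1.92|/153 = 0.1306 K/W
Known resistances:
  R_conv,in = 1/(hA) = 1/(11.3·7.00) = 0.01264 K/W
  R_beech = L/(kA) = 0.0236/(0.188·7.00) = 0.01793 K/W
  R_conv,out = 1/(hA) = 1/(11.0·7.00) = 0.01299 K/W
R_plywood = ΣR − ΣR_known = 0.1306 − 0.04356 = 0.08704 K/W
L/(kA) = 0.08704 ⇒ k = 0.0606/(0.08704·7.00) = 0.0995 W/m·K

k = 0.0995 W/m·K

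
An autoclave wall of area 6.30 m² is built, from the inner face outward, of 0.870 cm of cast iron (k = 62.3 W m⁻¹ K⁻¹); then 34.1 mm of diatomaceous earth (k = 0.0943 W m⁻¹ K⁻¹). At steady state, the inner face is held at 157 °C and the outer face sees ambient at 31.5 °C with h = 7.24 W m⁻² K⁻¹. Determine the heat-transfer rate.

Treat each layer as a resistance in series:
  R_cast iron = L/(kA) = 0.00870/(62.3·6.30) = 2.217×10^-5 K/W
  R_diatomaceous earth = L/(kA) = 0.0341/(0.0943·6.30) = 0.05740 K/W
  R_conv,out = 1/(hA) = 1/(7.24·6.30) = 0.02192 K/W
ΣR = 2.217×10^-5 + 0.05740 + 0.02192 = 0.07934 K/W
Q = ΔT/ΣR = (157 °C − 31.5 °C)/0.07934 = 1580 W

Q = 1580 W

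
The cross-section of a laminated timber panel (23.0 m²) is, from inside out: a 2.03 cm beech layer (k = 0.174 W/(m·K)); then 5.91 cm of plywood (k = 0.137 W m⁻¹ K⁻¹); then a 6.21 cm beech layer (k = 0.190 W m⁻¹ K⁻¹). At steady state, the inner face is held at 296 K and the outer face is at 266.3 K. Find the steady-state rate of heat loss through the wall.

Treat each layer as a resistance in series:
  R_beech = L/(kA) = 0.0203/(0.174·23.0) = 0.005072 K/W
  R_plywood = L/(kA) = 0.0591/(0.137·23.0) = 0.01876 K/W
  R_beech = L/(kA) = 0.0621/(0.190·23.0) = 0.01421 K/W
ΣR = 0.005072 + 0.01876 + 0.01421 = 0.03804 K/W
Q = ΔT/ΣR = (296 K − 266.3 K)/0.03804 = 781 W

Q = 781 W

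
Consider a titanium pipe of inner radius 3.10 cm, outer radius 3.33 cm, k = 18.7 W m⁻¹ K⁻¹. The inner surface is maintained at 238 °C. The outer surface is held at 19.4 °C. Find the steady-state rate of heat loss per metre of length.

Q' = 3.59×10^5 W/m

Q' = 2πk·ΔT/ln(r₂/r₁) = 2π × 18.7 × 218.6 / ln(0.0333/0.0310) = 3.59×10^5 W/m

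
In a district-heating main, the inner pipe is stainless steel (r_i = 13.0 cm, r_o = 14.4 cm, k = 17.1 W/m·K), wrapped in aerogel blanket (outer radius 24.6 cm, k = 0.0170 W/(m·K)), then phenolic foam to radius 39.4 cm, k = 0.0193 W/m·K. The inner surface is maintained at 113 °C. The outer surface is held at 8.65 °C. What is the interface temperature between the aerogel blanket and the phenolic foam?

T = 54.2 °C

Series thermal resistances, inner to outer:
  R'_stainless steel = ln(0.144/0.130)/(2πk) = 0.1023/(2π·17.1) = 9.519×10^-4 m·K/W
  R'_aerogel blanket = ln(0.246/0.144)/(2πk) = 0.5355/(2π·0.0170) = 5.014 m·K/W
  R'_phenolic foam = ln(0.394/0.246)/(2πk) = 0.4710/(2π·0.0193) = 3.884 m·K/W
ΣR = 9.519×10^-4 + 5.014 + 3.884 = 8.899 m·K/W
Q' = ΔT/ΣR = (113 °C − 8.65 °C)/8.899 = 11.73 W/m
From the inner boundary to the aerogel blanket/phenolic foam interface, ΣR_partial = 5.015 m·K/W.
T_interface = T_in − Q'·ΣR_partial = 113 °C − (11.73)(5.015) = 54.2 °C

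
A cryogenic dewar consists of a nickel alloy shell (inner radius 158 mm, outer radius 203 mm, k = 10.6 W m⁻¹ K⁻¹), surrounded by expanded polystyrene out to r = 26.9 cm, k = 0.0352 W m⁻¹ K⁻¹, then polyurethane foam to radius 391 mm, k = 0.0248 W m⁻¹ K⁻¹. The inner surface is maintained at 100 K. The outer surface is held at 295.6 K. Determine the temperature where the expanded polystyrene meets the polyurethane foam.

T = 183.0 K

Series thermal resistances, inner to outer:
  R_nickel alloy = (1/0.158 − 1/0.203)/(4πk) = 1.403/(4π·10.6) = 0.01053 K/W
  R_expanded polystyrene = (1/0.203 − 1/0.269)/(4πk) = 1.209/(4π·0.0352) = 2.732 K/W
  R_polyurethane foam = (1/0.269 − 1/0.391)/(4πk) = 1.160/(4π·0.0248) = 3.722 K/W
ΣR = 0.01053 + 2.732 + 3.722 = 6.465 K/W
Q = ΔT/ΣR = (100 K − 295.6 K)/6.465 = -30.26 W
From the inner boundary to the expanded polystyrene/polyurethane foam interface, ΣR_partial = 2.743 K/W.
T_interface = T_in − Q·ΣR_partial = 100 K − (-30.26)(2.743) = 183.0 K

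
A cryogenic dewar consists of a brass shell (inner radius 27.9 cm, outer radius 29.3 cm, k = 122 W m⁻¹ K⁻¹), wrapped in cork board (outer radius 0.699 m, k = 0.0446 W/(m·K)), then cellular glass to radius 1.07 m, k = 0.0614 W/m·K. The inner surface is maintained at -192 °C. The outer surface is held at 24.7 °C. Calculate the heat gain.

Treat each layer as a resistance in series:
  R_brass = (1/0.279 − 1/0.293)/(4πk) = 0.1713/(4π·122) = 1.117×10^-4 K/W
  R_cork board = (1/0.293 − 1/0.699)/(4πk) = 1.982/(4π·0.0446) = 3.537 K/W
  R_cellular glass = (1/0.699 − 1/1.07)/(4πk) = 0.4960/(4π·0.0614) = 0.6429 K/W
ΣR = 1.117×10^-4 + 3.537 + 0.6429 = 4.180 K/W
Q = ΔT/ΣR = (-192 °C − 24.7 °C)/4.180 = -51.8 W
(Negative Q ⇒ heat flows inward; heat gain = 51.8 W.)

Q = 51.8 W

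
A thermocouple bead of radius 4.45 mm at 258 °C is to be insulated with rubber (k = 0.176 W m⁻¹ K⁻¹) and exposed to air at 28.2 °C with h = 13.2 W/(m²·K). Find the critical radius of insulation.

For a sphere, r_cr = 2k_ins/h = 2·0.176/13.2 = 0.0267 m = 2.67 cm

r_cr = 2.67 cm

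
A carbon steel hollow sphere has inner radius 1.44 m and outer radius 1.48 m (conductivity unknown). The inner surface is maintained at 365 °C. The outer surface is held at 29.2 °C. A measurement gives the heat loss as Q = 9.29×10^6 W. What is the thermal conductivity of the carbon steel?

k = 41.3 W/m·K

ΣR = ΔT/Q = |365 − 29.2|/9.29×10^6 = 3.615×10^-5 K/W
(1/r₁−1/r₂)/(4πk) = 3.615×10^-5 ⇒ k = 0.01877/(4π·3.615×10^-5) = 41.3 W/m·K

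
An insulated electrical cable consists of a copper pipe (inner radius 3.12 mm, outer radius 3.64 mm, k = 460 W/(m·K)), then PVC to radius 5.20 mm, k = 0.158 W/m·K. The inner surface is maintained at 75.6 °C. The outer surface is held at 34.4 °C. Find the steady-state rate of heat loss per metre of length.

Series thermal resistances, inner to outer:
  R'_copper = ln(0.00364/0.00312)/(2πk) = 0.1542/(2π·460) = 5.333×10^-5 m·K/W
  R'_PVC = ln(0.00520/0.00364)/(2πk) = 0.3567/(2π·0.158) = 0.3593 m·K/W
ΣR = 5.333×10^-5 + 0.3593 = 0.3594 m·K/W
Q' = ΔT/ΣR = (75.6 °C − 34.4 °C)/0.3594 = 115 W/m

Q' = 115 W/m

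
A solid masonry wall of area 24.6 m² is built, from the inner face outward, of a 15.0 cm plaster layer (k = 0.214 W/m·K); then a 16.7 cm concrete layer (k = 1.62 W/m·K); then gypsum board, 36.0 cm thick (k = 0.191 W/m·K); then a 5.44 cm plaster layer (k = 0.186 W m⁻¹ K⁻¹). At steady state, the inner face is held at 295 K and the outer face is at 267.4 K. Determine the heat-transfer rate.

Resistance network (inner→outer):
  R_plaster = L/(kA) = 0.150/(0.214·24.6) = 0.02849 K/W
  R_concrete = L/(kA) = 0.167/(1.62·24.6) = 0.004191 K/W
  R_gypsum board = L/(kA) = 0.360/(0.191·24.6) = 0.07662 K/W
  R_plaster = L/(kA) = 0.0544/(0.186·24.6) = 0.01189 K/W
ΣR = 0.02849 + 0.004191 + 0.07662 + 0.01189 = 0.1212 K/W
Q = ΔT/ΣR = (295 K − 267.4 K)/0.1212 = 228 W

Q = 228 W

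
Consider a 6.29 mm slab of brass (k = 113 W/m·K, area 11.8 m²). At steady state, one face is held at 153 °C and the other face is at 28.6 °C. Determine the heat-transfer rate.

Q = kA·ΔT/L = 113 × 11.8 × |153 °C − 28.6 °C| / 0.00629 = 2.64×10^7 W

Q = 26400 kW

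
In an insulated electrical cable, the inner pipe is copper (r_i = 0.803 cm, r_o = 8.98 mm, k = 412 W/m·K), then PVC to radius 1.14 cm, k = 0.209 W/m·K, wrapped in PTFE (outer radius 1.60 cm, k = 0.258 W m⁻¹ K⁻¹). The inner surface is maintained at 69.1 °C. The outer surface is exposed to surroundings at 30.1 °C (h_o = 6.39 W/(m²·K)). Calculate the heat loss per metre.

Treat each layer as a resistance in series:
  R'_copper = ln(0.00898/0.00803)/(2πk) = 0.1118/(2π·412) = 4.319×10^-5 m·K/W
  R'_PVC = ln(0.0114/0.00898)/(2πk) = 0.2386/(2π·0.209) = 0.1817 m·K/W
  R'_PTFE = ln(0.0160/0.0114)/(2πk) = 0.3390/(2π·0.258) = 0.2091 m·K/W
  R'_conv,out = 1/(2πr h) = 1/(2π·0.0160·6.39) = 1.557 m·K/W
ΣR = 4.319×10^-5 + 0.1817 + 0.2091 + 1.557 = 1.948 m·K/W
Q' = ΔT/ΣR = (69.1 °C − 30.1 °C)/1.948 = 20.0 W/m

Q' = 20.0 W/m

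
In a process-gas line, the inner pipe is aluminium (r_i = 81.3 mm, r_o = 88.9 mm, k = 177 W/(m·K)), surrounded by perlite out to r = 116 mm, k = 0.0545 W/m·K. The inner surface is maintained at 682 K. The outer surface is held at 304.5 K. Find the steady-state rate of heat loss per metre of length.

Series thermal resistances, inner to outer:
  R'_aluminium = ln(0.0889/0.0813)/(2πk) = 0.08937/(2π·177) = 8.036×10^-5 m·K/W
  R'_perlite = ln(0.116/0.0889)/(2πk) = 0.2661/(2π·0.0545) = 0.7770 m·K/W
ΣR = 8.036×10^-5 + 0.7770 = 0.7771 m·K/W
Q' = ΔT/ΣR = (682 K − 304.5 K)/0.7771 = 486 W/m

Q' = 486 W/m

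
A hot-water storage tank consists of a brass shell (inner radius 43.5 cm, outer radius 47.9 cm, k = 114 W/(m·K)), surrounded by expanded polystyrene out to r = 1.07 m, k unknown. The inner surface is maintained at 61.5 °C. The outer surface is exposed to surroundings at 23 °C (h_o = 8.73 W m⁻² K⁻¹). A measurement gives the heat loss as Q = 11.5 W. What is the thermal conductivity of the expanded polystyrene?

ΣR = ΔT/Q = |61.5 − 23|/11.5 = 3.348 K/W
Known resistances:
  R_brass = (1/0.435 − 1/0.479)/(4πk) = 0.2112/(4π·114) = 1.474×10^-4 K/W
  R_conv,out = 1/(4πr²h) = 1/(4π·1.07²·8.73) = 0.007962 K/W
R_expanded polystyrene = ΣR − ΣR_known = 3.348 − 0.008109 = 3.340 K/W
(1/r₁−1/r₂)/(4πk) = 3.340 ⇒ k = 1.153/(4π·3.340) = 0.0275 W/m·K

k = 0.0275 W/m·K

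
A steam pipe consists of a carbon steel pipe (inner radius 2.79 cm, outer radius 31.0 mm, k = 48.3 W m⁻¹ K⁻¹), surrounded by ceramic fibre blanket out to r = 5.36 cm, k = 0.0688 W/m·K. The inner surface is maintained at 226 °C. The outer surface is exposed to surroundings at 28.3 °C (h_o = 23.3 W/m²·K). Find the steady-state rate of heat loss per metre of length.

Treat each layer as a resistance in series:
  R'_carbon steel = ln(0.0310/0.0279)/(2πk) = 0.1054/(2π·48.3) = 3.472×10^-4 m·K/W
  R'_ceramic fibre blanket = ln(0.0536/0.0310)/(2πk) = 0.5476/(2π·0.0688) = 1.267 m·K/W
  R'_conv,out = 1/(2πr h) = 1/(2π·0.0536·23.3) = 0.1274 m·K/W
ΣR = 3.472×10^-4 + 1.267 + 0.1274 = 1.395 m·K/W
Q' = ΔT/ΣR = (226 °C − 28.3 °C)/1.395 = 142 W/m

Q' = 142 W/m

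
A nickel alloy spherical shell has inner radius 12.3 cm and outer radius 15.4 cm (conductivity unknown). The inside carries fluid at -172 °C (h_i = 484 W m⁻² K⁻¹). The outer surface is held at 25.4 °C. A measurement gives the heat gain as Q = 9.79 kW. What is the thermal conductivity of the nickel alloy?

k = 14.0 W/m·K

ΣR = ΔT/Q = |-172 − 25.4|/9790 = 0.02016 K/W
Known resistances:
  R_conv,in = 1/(4πr²h) = 1/(4π·0.123²·484) = 0.01087 K/W
R_nickel alloy = ΣR − ΣR_known = 0.02016 − 0.01087 = 0.009290 K/W
(1/r₁−1/r₂)/(4πk) = 0.009290 ⇒ k = 1.637/(4π·0.009290) = 14.0 W/m·K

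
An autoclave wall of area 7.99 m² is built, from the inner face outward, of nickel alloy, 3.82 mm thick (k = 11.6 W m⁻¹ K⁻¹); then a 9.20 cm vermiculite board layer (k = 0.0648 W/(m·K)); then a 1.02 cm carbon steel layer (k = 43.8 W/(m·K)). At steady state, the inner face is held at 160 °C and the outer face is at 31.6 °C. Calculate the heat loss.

Series thermal resistances, inner to outer:
  R_nickel alloy = L/(kA) = 0.00382/(11.6·7.99) = 4.122×10^-5 K/W
  R_vermiculite board = L/(kA) = 0.0920/(0.0648·7.99) = 0.1777 K/W
  R_carbon steel = L/(kA) = 0.0102/(43.8·7.99) = 2.915×10^-5 K/W
ΣR = 4.122×10^-5 + 0.1777 + 2.915×10^-5 = 0.1778 K/W
Q = ΔT/ΣR = (160 °C − 31.6 °C)/0.1778 = 722 W

Q = 722 W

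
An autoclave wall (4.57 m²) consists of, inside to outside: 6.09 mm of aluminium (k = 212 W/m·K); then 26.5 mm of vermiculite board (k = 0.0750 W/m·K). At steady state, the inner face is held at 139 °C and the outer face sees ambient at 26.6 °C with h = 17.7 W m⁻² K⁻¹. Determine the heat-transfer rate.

Q = 1250 W

Series thermal resistances, inner to outer:
  R_aluminium = L/(kA) = 0.00609/(212·4.57) = 6.286×10^-6 K/W
  R_vermiculite board = L/(kA) = 0.0265/(0.0750·4.57) = 0.07732 K/W
  R_conv,out = 1/(hA) = 1/(17.7·4.57) = 0.01236 K/W
ΣR = 6.286×10^-6 + 0.07732 + 0.01236 = 0.08969 K/W
Q = ΔT/ΣR = (139 °C − 26.6 °C)/0.08969 = 1250 W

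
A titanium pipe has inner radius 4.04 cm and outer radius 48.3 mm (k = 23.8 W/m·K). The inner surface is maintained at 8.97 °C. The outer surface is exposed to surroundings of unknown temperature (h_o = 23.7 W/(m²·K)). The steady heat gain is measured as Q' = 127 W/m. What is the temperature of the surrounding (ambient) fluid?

Sum the resistances:
  R'_titanium = ln(0.0483/0.0404)/(2πk) = 0.1786/(2π·23.8) = 0.001194 m·K/W
  R'_conv,out = 1/(2πr h) = 1/(2π·0.0483·23.7) = 0.1390 m·K/W
ΣR = 0.1402 m·K/W
ΔT = Q'·ΣR = 127 × 0.1402 = 17.81 K
Heat flows inward, so T_out = T_in + ΔT = 8.97 + 17.81 = 26.8 °C

T_out = 26.8 °C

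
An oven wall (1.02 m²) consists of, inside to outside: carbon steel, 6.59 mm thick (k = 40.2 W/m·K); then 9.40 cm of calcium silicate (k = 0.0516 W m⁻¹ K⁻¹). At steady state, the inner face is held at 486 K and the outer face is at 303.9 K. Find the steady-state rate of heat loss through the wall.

Q = 102 W

Resistance network (inner→outer):
  R_carbon steel = L/(kA) = 0.00659/(40.2·1.02) = 1.607×10^-4 K/W
  R_calcium silicate = L/(kA) = 0.0940/(0.0516·1.02) = 1.786 K/W
ΣR = 1.607×10^-4 + 1.786 = 1.786 K/W
Q = ΔT/ΣR = (486 K − 303.9 K)/1.786 = 102 W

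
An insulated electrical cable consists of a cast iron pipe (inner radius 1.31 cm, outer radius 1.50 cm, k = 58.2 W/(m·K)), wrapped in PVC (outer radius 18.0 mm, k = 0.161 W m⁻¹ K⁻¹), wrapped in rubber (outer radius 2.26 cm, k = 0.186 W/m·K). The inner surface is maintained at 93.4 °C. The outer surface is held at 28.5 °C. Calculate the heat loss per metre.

Treat each layer as a resistance in series:
  R'_cast iron = ln(0.0150/0.0131)/(2πk) = 0.1354/(2π·58.2) = 3.704×10^-4 m·K/W
  R'_PVC = ln(0.0180/0.0150)/(2πk) = 0.1823/(2π·0.161) = 0.1802 m·K/W
  R'_rubber = ln(0.0226/0.0180)/(2πk) = 0.2276/(2π·0.186) = 0.1947 m·K/W
ΣR = 3.704×10^-4 + 0.1802 + 0.1947 = 0.3753 m·K/W
Q' = ΔT/ΣR = (93.4 °C − 28.5 °C)/0.3753 = 173 W/m

Q' = 173 W/m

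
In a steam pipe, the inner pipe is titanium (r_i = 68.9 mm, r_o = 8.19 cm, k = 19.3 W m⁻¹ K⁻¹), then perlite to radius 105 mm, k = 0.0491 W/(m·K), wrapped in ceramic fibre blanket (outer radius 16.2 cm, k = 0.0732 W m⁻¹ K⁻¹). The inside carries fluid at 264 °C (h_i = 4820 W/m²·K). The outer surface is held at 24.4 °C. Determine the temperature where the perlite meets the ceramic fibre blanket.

T = 153 °C

Treat each layer as a resistance in series:
  R'_conv,in = 1/(2πr h) = 1/(2π·0.0689·4820) = 4.792×10^-4 m·K/W
  R'_titanium = ln(0.0819/0.0689)/(2πk) = 0.1728/(2π·19.3) = 0.001425 m·K/W
  R'_perlite = ln(0.105/0.0819)/(2πk) = 0.2485/(2π·0.0491) = 0.8054 m·K/W
  R'_ceramic fibre blanket = ln(0.162/0.105)/(2πk) = 0.4336/(2π·0.0732) = 0.9428 m·K/W
ΣR = 4.792×10^-4 + 0.001425 + 0.8054 + 0.9428 = 1.750 m·K/W
Q' = ΔT/ΣR = (264 °C − 24.4 °C)/1.750 = 136.9 W/m
From the inner boundary to the perlite/ceramic fibre blanket interface, ΣR_partial = 0.8073 m·K/W.
T_interface = T_in − Q'·ΣR_partial = 264 °C − (136.9)(0.8073) = 153 °C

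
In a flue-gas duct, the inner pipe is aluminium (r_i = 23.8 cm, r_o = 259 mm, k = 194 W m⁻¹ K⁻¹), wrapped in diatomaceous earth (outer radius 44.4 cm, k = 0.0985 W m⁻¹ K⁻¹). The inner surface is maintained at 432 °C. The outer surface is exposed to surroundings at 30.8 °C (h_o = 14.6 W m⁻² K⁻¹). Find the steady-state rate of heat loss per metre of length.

Q' = 448 W/m

Resistance network (inner→outer):
  R'_aluminium = ln(0.259/0.238)/(2πk) = 0.08456/(2π·194) = 6.937×10^-5 m·K/W
  R'_diatomaceous earth = ln(0.444/0.259)/(2πk) = 0.5390/(2π·0.0985) = 0.8709 m·K/W
  R'_conv,out = 1/(2πr h) = 1/(2π·0.444·14.6) = 0.02455 m·K/W
ΣR = 6.937×10^-5 + 0.8709 + 0.02455 = 0.8955 m·K/W
Q' = ΔT/ΣR = (432 °C − 30.8 °C)/0.8955 = 448 W/m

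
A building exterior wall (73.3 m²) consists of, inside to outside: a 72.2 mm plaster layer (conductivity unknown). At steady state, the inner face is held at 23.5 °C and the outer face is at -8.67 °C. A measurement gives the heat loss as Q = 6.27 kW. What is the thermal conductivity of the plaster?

ΣR = ΔT/Q = |23.5 − -8.67|/6270 = 0.005131 K/W
L/(kA) = 0.005131 ⇒ k = 0.0722/(0.005131·73.3) = 0.192 W/m·K

k = 0.192 W/m·K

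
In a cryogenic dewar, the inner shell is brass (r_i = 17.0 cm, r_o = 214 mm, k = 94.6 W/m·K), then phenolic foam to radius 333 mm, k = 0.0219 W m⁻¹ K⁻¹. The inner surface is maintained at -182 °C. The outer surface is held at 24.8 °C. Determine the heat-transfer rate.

Series thermal resistances, inner to outer:
  R_brass = (1/0.170 − 1/0.214)/(4πk) = 1.209/(4π·94.6) = 0.001017 K/W
  R_phenolic foam = (1/0.214 − 1/0.333)/(4πk) = 1.670/(4π·0.0219) = 6.068 K/W
ΣR = 0.001017 + 6.068 = 6.069 K/W
Q = ΔT/ΣR = (-182 °C − 24.8 °C)/6.069 = -34.1 W
(Negative Q ⇒ heat flows inward; heat gain = 34.1 W.)

Q = 34.1 W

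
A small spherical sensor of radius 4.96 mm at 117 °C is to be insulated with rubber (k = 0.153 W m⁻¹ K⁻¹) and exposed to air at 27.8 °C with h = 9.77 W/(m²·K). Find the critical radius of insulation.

For a sphere, r_cr = 2k_ins/h = 2·0.153/9.77 = 0.0313 m = 3.13 cm

r_cr = 3.13 cm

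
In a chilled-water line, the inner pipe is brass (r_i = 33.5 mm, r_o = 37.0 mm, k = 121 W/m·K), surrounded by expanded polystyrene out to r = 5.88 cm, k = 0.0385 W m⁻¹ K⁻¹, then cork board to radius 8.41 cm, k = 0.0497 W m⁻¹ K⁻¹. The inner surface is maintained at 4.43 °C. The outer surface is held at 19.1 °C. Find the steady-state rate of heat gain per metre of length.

Q' = 4.79 W/m

Series thermal resistances, inner to outer:
  R'_brass = ln(0.0370/0.0335)/(2πk) = 0.09937/(2π·121) = 1.307×10^-4 m·K/W
  R'_expanded polystyrene = ln(0.0588/0.0370)/(2πk) = 0.4632/(2π·0.0385) = 1.915 m·K/W
  R'_cork board = ln(0.0841/0.0588)/(2πk) = 0.3579/(2π·0.0497) = 1.146 m·K/W
ΣR = 1.307×10^-4 + 1.915 + 1.146 = 3.061 m·K/W
Q' = ΔT/ΣR = (4.43 °C − 19.1 °C)/3.061 = -4.79 W/m
(Negative Q' ⇒ heat flows inward; heat gain = 4.79 W/m.)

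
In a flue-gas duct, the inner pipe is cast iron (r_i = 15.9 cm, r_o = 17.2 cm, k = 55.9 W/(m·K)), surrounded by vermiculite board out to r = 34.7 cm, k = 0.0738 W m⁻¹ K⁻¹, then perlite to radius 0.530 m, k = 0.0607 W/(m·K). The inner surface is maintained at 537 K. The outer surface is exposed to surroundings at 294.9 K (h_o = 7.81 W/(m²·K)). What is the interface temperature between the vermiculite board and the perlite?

Series thermal resistances, inner to outer:
  R'_cast iron = ln(0.172/0.159)/(2πk) = 0.07859/(2π·55.9) = 2.238×10^-4 m·K/W
  R'_vermiculite board = ln(0.347/0.172)/(2πk) = 0.7018/(2π·0.0738) = 1.514 m·K/W
  R'_perlite = ln(0.530/0.347)/(2πk) = 0.4236/(2π·0.0607) = 1.111 m·K/W
  R'_conv,out = 1/(2πr h) = 1/(2π·0.530·7.81) = 0.03845 m·K/W
ΣR = 2.238×10^-4 + 1.514 + 1.111 + 0.03845 = 2.664 m·K/W
Q' = ΔT/ΣR = (537 K − 294.9 K)/2.664 = 90.88 W/m
From the inner boundary to the vermiculite board/perlite interface, ΣR_partial = 1.514 m·K/W.
T_interface = T_in − Q'·ΣR_partial = 537 K − (90.88)(1.514) = 399 K

T = 399 K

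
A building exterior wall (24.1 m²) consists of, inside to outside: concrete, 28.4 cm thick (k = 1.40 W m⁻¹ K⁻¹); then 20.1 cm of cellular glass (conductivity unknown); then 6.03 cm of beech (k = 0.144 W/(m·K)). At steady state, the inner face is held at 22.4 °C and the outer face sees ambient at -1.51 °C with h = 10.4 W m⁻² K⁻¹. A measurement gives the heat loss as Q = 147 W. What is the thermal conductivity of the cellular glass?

ΣR = ΔT/Q = |22.4 − -1.51|/147 = 0.1627 K/W
Known resistances:
  R_concrete = L/(kA) = 0.284/(1.40·24.1) = 0.008417 K/W
  R_beech = L/(kA) = 0.0603/(0.144·24.1) = 0.01738 K/W
  R_conv,out = 1/(hA) = 1/(10.4·24.1) = 0.003990 K/W
R_cellular glass = ΣR − ΣR_known = 0.1627 − 0.02979 = 0.1329 K/W
L/(kA) = 0.1329 ⇒ k = 0.201/(0.1329·24.1) = 0.0628 W/m·K

k = 0.0628 W/m·K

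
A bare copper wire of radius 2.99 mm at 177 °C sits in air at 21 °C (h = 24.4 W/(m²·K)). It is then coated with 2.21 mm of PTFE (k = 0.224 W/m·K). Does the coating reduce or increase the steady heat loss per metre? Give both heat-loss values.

increases: 71.5 → 94.7 W/m

Critical radius for a cylinder: r_cr = k/h = 0.00918 m = 0.918 cm.
Outer radius after coating: r₂ = 0.00299 + 0.00221 = 0.00520 m.
Since r₁ < r_cr and r₂ ≤ r_cr, the coating moves toward the maximum at r_cr — heat loss rises.
Bare: R = 1/(2πr₁h) = 2.182 m·K/W; Q = 156/2.182 = 71.5 W/m.
Coated: R = R_cond + R_conv = 1.648 m·K/W; Q = 156/1.648 = 94.7 W/m.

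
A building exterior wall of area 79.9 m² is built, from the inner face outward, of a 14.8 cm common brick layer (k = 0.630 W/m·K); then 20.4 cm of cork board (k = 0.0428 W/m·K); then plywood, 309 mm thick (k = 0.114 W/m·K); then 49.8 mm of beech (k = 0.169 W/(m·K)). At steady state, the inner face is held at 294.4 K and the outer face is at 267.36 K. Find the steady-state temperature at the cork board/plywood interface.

T = 277.51 K

Series thermal resistances, inner to outer:
  R_common brick = L/(kA) = 0.148/(0.630·79.9) = 0.002940 K/W
  R_cork board = L/(kA) = 0.204/(0.0428·79.9) = 0.05965 K/W
  R_plywood = L/(kA) = 0.309/(0.114·79.9) = 0.03392 K/W
  R_beech = L/(kA) = 0.0498/(0.169·79.9) = 0.003688 K/W
ΣR = 0.002940 + 0.05965 + 0.03392 + 0.003688 = 0.1002 K/W
Q = ΔT/ΣR = (294.4 K − 267.36 K)/0.1002 = 269.9 W
From the inner boundary to the cork board/plywood interface, ΣR_partial = 0.06259 K/W.
T_interface = T_in − Q·ΣR_partial = 294.4 K − (269.9)(0.06259) = 277.51 K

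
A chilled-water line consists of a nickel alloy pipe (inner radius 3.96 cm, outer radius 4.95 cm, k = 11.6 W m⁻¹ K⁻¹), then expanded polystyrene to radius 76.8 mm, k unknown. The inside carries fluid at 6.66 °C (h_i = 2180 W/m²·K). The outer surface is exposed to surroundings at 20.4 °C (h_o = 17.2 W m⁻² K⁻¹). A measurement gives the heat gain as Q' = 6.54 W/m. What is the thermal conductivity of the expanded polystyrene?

ΣR = ΔT/Q' = |6.66 − 20.4|/6.54 = 2.101 m·K/W
Known resistances:
  R'_conv,in = 1/(2πr h) = 1/(2π·0.0396·2180) = 0.001844 m·K/W
  R'_nickel alloy = ln(0.0495/0.0396)/(2πk) = 0.2231/(2π·11.6) = 0.003062 m·K/W
  R'_conv,out = 1/(2πr h) = 1/(2π·0.0768·17.2) = 0.1205 m·K/W
R_expanded polystyrene = ΣR − ΣR_known = 2.101 − 0.1254 = 1.976 m·K/W
ln(r₂/r₁)/(2πk) = 1.976 ⇒ k = 0.4392/(2π·1.976) = 0.0354 W/m·K

k = 0.0354 W/m·K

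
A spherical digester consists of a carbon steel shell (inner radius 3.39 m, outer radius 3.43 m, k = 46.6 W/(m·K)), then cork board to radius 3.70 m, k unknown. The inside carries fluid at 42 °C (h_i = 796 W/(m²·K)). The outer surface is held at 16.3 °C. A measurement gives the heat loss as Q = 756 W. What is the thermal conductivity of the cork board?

ΣR = ΔT/Q = |42 − 16.3|/756 = 0.03399 K/W
Known resistances:
  R_conv,in = 1/(4πr²h) = 1/(4π·3.39²·796) = 8.699×10^-6 K/W
  R_carbon steel = (1/3.39 − 1/3.43)/(4πk) = 0.003440/(4π·46.6) = 5.874×10^-6 K/W
R_cork board = ΣR − ΣR_known = 0.03399 − 1.457×10^-5 = 0.03398 K/W
(1/r₁−1/r₂)/(4πk) = 0.03398 ⇒ k = 0.02127/(4π·0.03398) = 0.0498 W/m·K

k = 0.0498 W/m·K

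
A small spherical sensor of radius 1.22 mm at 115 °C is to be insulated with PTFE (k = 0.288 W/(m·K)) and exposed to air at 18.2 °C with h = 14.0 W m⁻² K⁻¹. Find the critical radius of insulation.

r_cr = 4.11 cm

For a sphere, r_cr = 2k_ins/h = 2·0.288/14.0 = 0.0411 m = 4.11 cm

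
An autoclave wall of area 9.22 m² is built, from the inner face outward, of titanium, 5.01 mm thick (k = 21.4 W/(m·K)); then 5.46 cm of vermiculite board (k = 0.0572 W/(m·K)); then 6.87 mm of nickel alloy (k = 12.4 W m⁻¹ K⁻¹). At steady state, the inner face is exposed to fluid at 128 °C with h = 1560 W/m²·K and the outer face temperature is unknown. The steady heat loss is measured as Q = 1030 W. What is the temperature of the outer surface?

Series resistances:
  R_conv,in = 1/(hA) = 1/(1560·9.22) = 6.953×10^-5 K/W
  R_titanium = L/(kA) = 0.00501/(21.4·9.22) = 2.539×10^-5 K/W
  R_vermiculite board = L/(kA) = 0.0546/(0.0572·9.22) = 0.1035 K/W
  R_nickel alloy = L/(kA) = 0.00687/(12.4·9.22) = 6.009×10^-5 K/W
ΣR = 0.1037 K/W
ΔT = Q·ΣR = 1030 × 0.1037 = 106.8 K
Heat flows outward, so T_out = T_in − ΔT = 128 − 106.8 = 21.2 °C

T_out = 21.2 °C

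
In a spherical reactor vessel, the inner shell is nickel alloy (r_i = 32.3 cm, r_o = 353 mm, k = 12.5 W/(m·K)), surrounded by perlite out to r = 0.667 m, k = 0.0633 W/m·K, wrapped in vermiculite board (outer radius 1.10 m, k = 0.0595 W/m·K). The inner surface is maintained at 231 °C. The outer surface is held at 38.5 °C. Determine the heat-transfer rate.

Q = 78.0 W

Resistance network (inner→outer):
  R_nickel alloy = (1/0.323 − 1/0.353)/(4πk) = 0.2631/(4π·12.5) = 0.001675 K/W
  R_perlite = (1/0.353 − 1/0.667)/(4πk) = 1.334/(4π·0.0633) = 1.677 K/W
  R_vermiculite board = (1/0.667 − 1/1.10)/(4πk) = 0.5902/(4π·0.0595) = 0.7893 K/W
ΣR = 0.001675 + 1.677 + 0.7893 = 2.468 K/W
Q = ΔT/ΣR = (231 °C − 38.5 °C)/2.468 = 78.0 W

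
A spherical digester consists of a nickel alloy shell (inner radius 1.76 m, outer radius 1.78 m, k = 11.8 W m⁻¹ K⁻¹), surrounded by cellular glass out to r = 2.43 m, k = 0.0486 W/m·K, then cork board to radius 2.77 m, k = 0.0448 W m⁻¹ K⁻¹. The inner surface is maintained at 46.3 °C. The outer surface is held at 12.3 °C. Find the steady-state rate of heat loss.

Resistance network (inner→outer):
  R_nickel alloy = (1/1.76 − 1/1.78)/(4πk) = 0.006384/(4π·11.8) = 4.305×10^-5 K/W
  R_cellular glass = (1/1.78 − 1/2.43)/(4πk) = 0.1503/(4π·0.0486) = 0.2461 K/W
  R_cork board = (1/2.43 − 1/2.77)/(4πk) = 0.05051/(4π·0.0448) = 0.08972 K/W
ΣR = 4.305×10^-5 + 0.2461 + 0.08972 = 0.3359 K/W
Q = ΔT/ΣR = (46.3 °C − 12.3 °C)/0.3359 = 101 W

Q = 101 W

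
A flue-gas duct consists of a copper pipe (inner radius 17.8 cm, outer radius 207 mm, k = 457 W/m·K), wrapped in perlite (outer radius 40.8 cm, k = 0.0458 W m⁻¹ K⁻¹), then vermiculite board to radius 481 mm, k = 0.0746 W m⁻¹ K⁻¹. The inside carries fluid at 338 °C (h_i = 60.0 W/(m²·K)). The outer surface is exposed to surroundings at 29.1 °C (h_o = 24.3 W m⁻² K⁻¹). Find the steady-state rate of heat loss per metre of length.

Treat each layer as a resistance in series:
  R'_conv,in = 1/(2πr h) = 1/(2π·0.178·60.0) = 0.01490 m·K/W
  R'_copper = ln(0.207/0.178)/(2πk) = 0.1509/(2π·457) = 5.256×10^-5 m·K/W
  R'_perlite = ln(0.408/0.207)/(2πk) = 0.6785/(2π·0.0458) = 2.358 m·K/W
  R'_vermiculite board = ln(0.481/0.408)/(2πk) = 0.1646/(2π·0.0746) = 0.3512 m·K/W
  R'_conv,out = 1/(2πr h) = 1/(2π·0.481·24.3) = 0.01362 m·K/W
ΣR = 0.01490 + 5.256×10^-5 + 2.358 + 0.3512 + 0.01362 = 2.738 m·K/W
Q' = ΔT/ΣR = (338 °C − 29.1 °C)/2.738 = 113 W/m

Q' = 113 W/m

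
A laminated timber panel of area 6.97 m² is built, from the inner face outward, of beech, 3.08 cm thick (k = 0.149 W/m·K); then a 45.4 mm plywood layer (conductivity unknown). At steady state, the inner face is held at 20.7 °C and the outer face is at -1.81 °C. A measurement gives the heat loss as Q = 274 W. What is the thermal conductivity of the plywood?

ΣR = ΔT/Q = |20.7 − -1.81|/274 = 0.08215 K/W
Known resistances:
  R_beech = L/(kA) = 0.0308/(0.149·6.97) = 0.02966 K/W
R_plywood = ΣR − ΣR_known = 0.08215 − 0.02966 = 0.05249 K/W
L/(kA) = 0.05249 ⇒ k = 0.0454/(0.05249·6.97) = 0.124 W/m·K

k = 0.124 W/m·K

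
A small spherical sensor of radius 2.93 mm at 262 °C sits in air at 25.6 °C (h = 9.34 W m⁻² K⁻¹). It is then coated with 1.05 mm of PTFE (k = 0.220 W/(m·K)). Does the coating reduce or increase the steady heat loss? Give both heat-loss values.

increases: 0.238 → 0.414 W

Critical radius for a sphere: r_cr = 2k/h = 0.0471 m = 4.71 cm.
Outer radius after coating: r₂ = 0.00293 + 0.00105 = 0.00398 m.
Since r₁ < r_cr and r₂ ≤ r_cr, the coating moves toward the maximum at r_cr — heat loss rises.
Bare: R = 1/(4πr₁²h) = 992.4 K/W; Q = 236.4/992.4 = 0.238 W.
Coated: R = R_cond + R_conv = 570.4 K/W; Q = 236.4/570.4 = 0.414 W.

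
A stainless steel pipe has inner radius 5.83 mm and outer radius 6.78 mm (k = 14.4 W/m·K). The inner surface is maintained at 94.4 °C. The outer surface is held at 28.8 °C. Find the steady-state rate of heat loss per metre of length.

Q' = 2πk·ΔT/ln(r₂/r₁) = 2π × 14.4 × 65.6 / ln(0.00678/0.00583) = 39300 W/m

Q' = 39.3 kW/m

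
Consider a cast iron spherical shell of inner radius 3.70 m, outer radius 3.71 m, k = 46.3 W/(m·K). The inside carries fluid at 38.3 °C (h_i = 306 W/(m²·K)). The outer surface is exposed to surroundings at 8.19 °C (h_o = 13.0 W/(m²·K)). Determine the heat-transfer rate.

Q = 64.8 kW

Resistance network (inner→outer):
  R_conv,in = 1/(4πr²h) = 1/(4π·3.70²·306) = 1.900×10^-5 K/W
  R_cast iron = (1/3.70 − 1/3.71)/(4πk) = 7.285×10^-4/(4π·46.3) = 1.252×10^-6 K/W
  R_conv,out = 1/(4πr²h) = 1/(4π·3.71²·13.0) = 4.447×10^-4 K/W
ΣR = 1.900×10^-5 + 1.252×10^-6 + 4.447×10^-4 = 4.650×10^-4 K/W
Q = ΔT/ΣR = (38.3 °C − 8.19 °C)/4.650×10^-4 = 64800 W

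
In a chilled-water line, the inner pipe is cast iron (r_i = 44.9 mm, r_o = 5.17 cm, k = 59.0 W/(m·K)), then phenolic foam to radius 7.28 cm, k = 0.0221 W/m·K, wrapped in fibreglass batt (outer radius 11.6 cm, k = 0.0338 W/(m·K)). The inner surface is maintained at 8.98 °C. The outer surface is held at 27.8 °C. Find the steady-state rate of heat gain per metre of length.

Series thermal resistances, inner to outer:
  R'_cast iron = ln(0.0517/0.0449)/(2πk) = 0.1410/(2π·59.0) = 3.804×10^-4 m·K/W
  R'_phenolic foam = ln(0.0728/0.0517)/(2πk) = 0.3423/(2π·0.0221) = 2.465 m·K/W
  R'_fibreglass batt = ln(0.116/0.0728)/(2πk) = 0.4659/(2π·0.0338) = 2.194 m·K/W
ΣR = 3.804×10^-4 + 2.465 + 2.194 = 4.659 m·K/W
Q' = ΔT/ΣR = (8.98 °C − 27.8 °C)/4.659 = -4.04 W/m
(Negative Q' ⇒ heat flows inward; heat gain = 4.04 W/m.)

Q' = 4.04 W/m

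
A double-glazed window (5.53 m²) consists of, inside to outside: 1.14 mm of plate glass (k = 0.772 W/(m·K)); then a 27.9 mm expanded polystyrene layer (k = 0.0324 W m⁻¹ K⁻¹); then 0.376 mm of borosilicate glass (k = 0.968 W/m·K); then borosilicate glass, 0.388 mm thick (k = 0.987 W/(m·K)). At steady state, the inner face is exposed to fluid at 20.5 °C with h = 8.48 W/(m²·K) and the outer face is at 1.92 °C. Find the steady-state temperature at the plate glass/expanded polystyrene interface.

Resistance network (inner→outer):
  R_conv,in = 1/(hA) = 1/(8.48·5.53) = 0.02132 K/W
  R_plate glass = L/(kA) = 0.00114/(0.772·5.53) = 2.670×10^-4 K/W
  R_expanded polystyrene = L/(kA) = 0.0279/(0.0324·5.53) = 0.1557 K/W
  R_borosilicate glass = L/(kA) = 3.76×10^-4/(0.968·5.53) = 7.024×10^-5 K/W
  R_borosilicate glass = L/(kA) = 3.88×10^-4/(0.987·5.53) = 7.109×10^-5 K/W
ΣR = 0.02132 + 2.670×10^-4 + 0.1557 + 7.024×10^-5 + 7.109×10^-5 = 0.1774 K/W
Q = ΔT/ΣR = (20.5 °C − 1.92 °C)/0.1774 = 104.7 W
From the inner boundary to the plate glass/expanded polystyrene interface, ΣR_partial = 0.02159 K/W.
T_interface = T_in − Q·ΣR_partial = 20.5 °C − (104.7)(0.02159) = 18.2 °C

T = 18.2 °C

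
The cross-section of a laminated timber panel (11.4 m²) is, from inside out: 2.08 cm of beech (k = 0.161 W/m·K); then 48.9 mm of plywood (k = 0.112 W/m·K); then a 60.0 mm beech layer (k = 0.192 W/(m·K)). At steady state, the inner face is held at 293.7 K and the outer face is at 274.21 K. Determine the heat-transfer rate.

Series thermal resistances, inner to outer:
  R_beech = L/(kA) = 0.0208/(0.161·11.4) = 0.01133 K/W
  R_plywood = L/(kA) = 0.0489/(0.112·11.4) = 0.03830 K/W
  R_beech = L/(kA) = 0.0600/(0.192·11.4) = 0.02741 K/W
ΣR = 0.01133 + 0.03830 + 0.02741 = 0.07704 K/W
Q = ΔT/ΣR = (293.7 K − 274.21 K)/0.07704 = 253 W

Q = 253 W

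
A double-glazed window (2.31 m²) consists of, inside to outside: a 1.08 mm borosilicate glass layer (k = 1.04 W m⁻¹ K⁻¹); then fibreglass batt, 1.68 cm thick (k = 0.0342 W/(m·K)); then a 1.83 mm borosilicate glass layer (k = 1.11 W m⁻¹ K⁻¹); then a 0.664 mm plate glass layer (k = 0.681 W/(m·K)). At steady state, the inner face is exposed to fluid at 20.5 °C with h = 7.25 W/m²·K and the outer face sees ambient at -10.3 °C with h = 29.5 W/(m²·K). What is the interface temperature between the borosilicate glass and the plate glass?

T = -8.69 °C

Series thermal resistances, inner to outer:
  R_conv,in = 1/(hA) = 1/(7.25·2.31) = 0.05971 K/W
  R_borosilicate glass = L/(kA) = 0.00108/(1.04·2.31) = 4.496×10^-4 K/W
  R_fibreglass batt = L/(kA) = 0.0168/(0.0342·2.31) = 0.2127 K/W
  R_borosilicate glass = L/(kA) = 0.00183/(1.11·2.31) = 7.137×10^-4 K/W
  R_plate glass = L/(kA) = 6.64×10^-4/(0.681·2.31) = 4.221×10^-4 K/W
  R_conv,out = 1/(hA) = 1/(29.5·2.31) = 0.01467 K/W
ΣR = 0.05971 + 4.496×10^-4 + 0.2127 + 7.137×10^-4 + 4.221×10^-4 + 0.01467 = 0.2887 K/W
Q = ΔT/ΣR = (20.5 °C − -10.3 °C)/0.2887 = 106.7 W
From the inner boundary to the borosilicate glass/plate glass interface, ΣR_partial = 0.2736 K/W.
T_interface = T_in − Q·ΣR_partial = 20.5 °C − (106.7)(0.2736) = -8.69 °C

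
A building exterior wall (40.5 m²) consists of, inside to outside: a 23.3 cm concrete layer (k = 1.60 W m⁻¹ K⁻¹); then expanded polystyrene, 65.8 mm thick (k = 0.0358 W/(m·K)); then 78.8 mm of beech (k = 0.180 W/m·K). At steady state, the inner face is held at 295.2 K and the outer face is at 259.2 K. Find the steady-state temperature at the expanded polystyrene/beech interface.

Series thermal resistances, inner to outer:
  R_concrete = L/(kA) = 0.233/(1.60·40.5) = 0.003596 K/W
  R_expanded polystyrene = L/(kA) = 0.0658/(0.0358·40.5) = 0.04538 K/W
  R_beech = L/(kA) = 0.0788/(0.180·40.5) = 0.01081 K/W
ΣR = 0.003596 + 0.04538 + 0.01081 = 0.05979 K/W
Q = ΔT/ΣR = (295.2 K − 259.2 K)/0.05979 = 602.1 W
From the inner boundary to the expanded polystyrene/beech interface, ΣR_partial = 0.04898 K/W.
T_interface = T_in − Q·ΣR_partial = 295.2 K − (602.1)(0.04898) = 265.71 K

T = 265.71 K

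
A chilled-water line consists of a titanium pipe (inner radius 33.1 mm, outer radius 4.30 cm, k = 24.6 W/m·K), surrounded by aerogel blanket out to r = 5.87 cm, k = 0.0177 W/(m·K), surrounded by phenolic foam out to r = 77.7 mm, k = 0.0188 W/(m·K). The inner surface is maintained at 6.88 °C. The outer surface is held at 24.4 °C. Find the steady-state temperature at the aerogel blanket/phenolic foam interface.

T = 16.4 °C

Treat each layer as a resistance in series:
  R'_titanium = ln(0.0430/0.0331)/(2πk) = 0.2617/(2π·24.6) = 0.001693 m·K/W
  R'_aerogel blanket = ln(0.0587/0.0430)/(2πk) = 0.3112/(2π·0.0177) = 2.799 m·K/W
  R'_phenolic foam = ln(0.0777/0.0587)/(2πk) = 0.2804/(2π·0.0188) = 2.374 m·K/W
ΣR = 0.001693 + 2.799 + 2.374 = 5.175 m·K/W
Q' = ΔT/ΣR = (6.88 °C − 24.4 °C)/5.175 = -3.386 W/m
From the inner boundary to the aerogel blanket/phenolic foam interface, ΣR_partial = 2.801 m·K/W.
T_interface = T_in − Q'·ΣR_partial = 6.88 °C − (-3.386)(2.801) = 16.4 °C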